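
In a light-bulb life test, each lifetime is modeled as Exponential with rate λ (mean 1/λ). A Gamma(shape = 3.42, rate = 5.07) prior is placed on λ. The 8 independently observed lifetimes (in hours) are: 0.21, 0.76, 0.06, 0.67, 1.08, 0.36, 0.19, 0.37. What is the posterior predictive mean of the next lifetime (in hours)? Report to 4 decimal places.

0.8417

With a Gamma(shape α, rate β) prior on the exponential rate λ, the posterior after n observations with total T = Σxᵢ is Gamma(α+n, β+T).
Sum of observations T = 3.70 hours; n = 8.
Posterior: Gamma(3.42+8, 5.07+3.70) = Gamma(11.42, 8.77).
The predictive distribution for the next observation is Lomax; its mean is β/(α−1) = 8.77/10.42 = 0.8417.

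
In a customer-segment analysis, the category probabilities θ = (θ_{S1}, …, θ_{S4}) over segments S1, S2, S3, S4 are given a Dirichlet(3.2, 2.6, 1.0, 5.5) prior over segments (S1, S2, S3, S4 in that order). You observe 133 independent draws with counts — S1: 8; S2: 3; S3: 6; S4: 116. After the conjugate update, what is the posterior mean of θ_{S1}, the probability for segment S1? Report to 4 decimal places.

0.0771

The Dirichlet prior is conjugate to the Multinomial likelihood: each posterior αⱼ = prior αⱼ + observed count nⱼ.
Posterior concentration: (11.2, 5.6, 7.0, 121.5), total = 145.3.
E[θ_{S1}|data] = α_{S1}/Σα = 11.2/145.3 = 0.0771.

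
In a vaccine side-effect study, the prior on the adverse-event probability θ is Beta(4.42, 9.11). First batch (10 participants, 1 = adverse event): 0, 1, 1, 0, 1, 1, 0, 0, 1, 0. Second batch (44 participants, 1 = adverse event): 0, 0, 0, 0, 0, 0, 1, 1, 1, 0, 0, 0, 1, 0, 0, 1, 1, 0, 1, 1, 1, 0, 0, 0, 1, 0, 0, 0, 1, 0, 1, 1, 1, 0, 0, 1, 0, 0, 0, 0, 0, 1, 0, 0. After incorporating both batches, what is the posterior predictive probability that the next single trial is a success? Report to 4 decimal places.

0.3764

The Beta prior is conjugate to a Binomial/Bernoulli likelihood; the update adds successes to α and failures to β.
After batch 1: Beta(4.42+5, 9.11+5) = Beta(9.42, 14.11).
After batch 2: Beta(9.42+16, 14.11+28) = Beta(25.42, 42.11).
For a single future Bernoulli trial, P(success | data) = α/(α+β) = 0.3764.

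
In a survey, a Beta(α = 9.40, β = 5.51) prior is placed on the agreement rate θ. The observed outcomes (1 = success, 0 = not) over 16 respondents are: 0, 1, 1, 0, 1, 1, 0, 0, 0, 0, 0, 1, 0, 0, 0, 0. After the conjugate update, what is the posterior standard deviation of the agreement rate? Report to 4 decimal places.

The Beta prior is conjugate to a Binomial/Bernoulli likelihood; the update adds successes to α and failures to β.
Posterior: Beta(α+k, β+n−k) = Beta(9.40+5, 5.51+11) = Beta(14.40, 16.51).
Var = αβ/((α+β)²(α+β+1)) = 14.40·16.51/(30.91²·31.91) = 0.00779803; SD = √0.00779803 = 0.0883.

0.0883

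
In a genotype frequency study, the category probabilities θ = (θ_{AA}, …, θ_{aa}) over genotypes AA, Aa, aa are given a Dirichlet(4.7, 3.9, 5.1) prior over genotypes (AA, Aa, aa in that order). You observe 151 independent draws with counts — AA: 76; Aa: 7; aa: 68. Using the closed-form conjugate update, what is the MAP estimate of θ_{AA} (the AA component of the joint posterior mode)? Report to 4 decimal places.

The Dirichlet prior is conjugate to the Multinomial likelihood: each posterior αⱼ = prior αⱼ + observed count nⱼ.
Posterior concentration: (80.7, 10.9, 73.1), total = 164.7.
Joint mode component: (α_{AA}−1)/(Σα−K) = 79.7/161.7 = 0.4929.

0.4929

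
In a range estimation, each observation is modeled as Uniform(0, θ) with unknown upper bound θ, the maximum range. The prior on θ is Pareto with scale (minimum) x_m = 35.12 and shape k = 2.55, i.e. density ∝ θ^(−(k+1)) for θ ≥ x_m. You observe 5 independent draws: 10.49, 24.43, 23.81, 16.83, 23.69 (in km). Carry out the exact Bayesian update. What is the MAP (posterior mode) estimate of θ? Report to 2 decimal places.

35.12

A Pareto(scale x_m, shape k) prior on the upper bound θ of Uniform(0, θ) is conjugate: posterior is Pareto(max(x_m, max xᵢ), k + n).
Sample maximum = 24.43; prior scale x_m = 35.12 → posterior scale = max = 35.12.
Posterior shape = 2.55 + 5 = 7.55.
The Pareto density is decreasing on [x_m, ∞), so the mode is x_m = 35.12.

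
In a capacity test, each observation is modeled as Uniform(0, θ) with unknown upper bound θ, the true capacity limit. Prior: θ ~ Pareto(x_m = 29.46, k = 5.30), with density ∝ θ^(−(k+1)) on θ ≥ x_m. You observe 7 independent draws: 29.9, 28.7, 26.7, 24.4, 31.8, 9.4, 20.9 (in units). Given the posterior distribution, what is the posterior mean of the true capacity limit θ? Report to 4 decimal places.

A Pareto(scale x_m, shape k) prior on the upper bound θ of Uniform(0, θ) is conjugate: posterior is Pareto(max(x_m, max xᵢ), k + n).
Sample maximum = 31.8; prior scale x_m = 29.46 → posterior scale = max = 31.80.
Posterior shape = 5.30 + 7 = 12.30.
E[θ|data] = k·x_m/(k−1) = 12.30·31.80/11.30 = 34.6142.

34.6142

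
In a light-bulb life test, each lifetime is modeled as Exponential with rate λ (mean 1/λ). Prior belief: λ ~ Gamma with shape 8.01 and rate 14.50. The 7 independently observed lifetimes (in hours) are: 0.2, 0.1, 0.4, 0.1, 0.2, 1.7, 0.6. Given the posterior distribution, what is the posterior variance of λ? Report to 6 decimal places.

0.047374

With a Gamma(shape α, rate β) prior on the exponential rate λ, the posterior after n observations with total T = Σxᵢ is Gamma(α+n, β+T).
Sum of observations T = 3.3 hours; n = 7.
Posterior: Gamma(8.01+7, 14.50+3.3) = Gamma(15.01, 17.80).
Var = α/β² = 0.047374.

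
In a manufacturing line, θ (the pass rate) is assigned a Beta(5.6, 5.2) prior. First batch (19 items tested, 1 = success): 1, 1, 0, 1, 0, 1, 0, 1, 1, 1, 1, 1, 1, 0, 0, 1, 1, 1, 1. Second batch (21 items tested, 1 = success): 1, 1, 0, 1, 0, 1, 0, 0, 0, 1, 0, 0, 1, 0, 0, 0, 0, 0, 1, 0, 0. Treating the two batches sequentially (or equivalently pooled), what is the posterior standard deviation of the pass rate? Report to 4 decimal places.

0.0694

The Beta prior is conjugate to a Binomial/Bernoulli likelihood; the update adds successes to α and failures to β.
After batch 1: Beta(5.6+14, 5.2+5) = Beta(19.6, 10.2).
After batch 2: Beta(19.6+7, 10.2+14) = Beta(26.6, 24.2).
Var = αβ/((α+β)²(α+β+1)) = 26.6·24.2/(50.8²·51.8) = 0.00481548; SD = √0.00481548 = 0.0694.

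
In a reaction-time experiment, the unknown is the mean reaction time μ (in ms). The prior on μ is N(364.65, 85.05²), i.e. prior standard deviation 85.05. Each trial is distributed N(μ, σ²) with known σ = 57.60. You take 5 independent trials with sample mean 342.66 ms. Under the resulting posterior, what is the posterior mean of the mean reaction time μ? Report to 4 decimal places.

For Normal data with known variance σ², a Normal(μ₀, σ₀²) prior on μ is conjugate. Posterior precision = 1/σ₀² + n/σ²; posterior mean is the precision-weighted average of μ₀ and x̄.
n·x̄ = 5·342.66 = 1713.3.
σ₀² = 85.05² = 7233.5025, σ² = 57.60² = 3317.76; σ² + n·σ₀² = 3317.76 + 5·7233.5025 = 39485.2725.
Posterior mean = (μ₀/σ₀² + n·x̄/σ²)/(1/σ₀² + n/σ²) = (σ²·μ₀ + σ₀²·n·x̄)/(σ² + n·σ₀²) = (3317.76·364.65 + 7233.5025·1713.3)/39485.2725 = 13602981.01725/39485.2725 = 344.5077.

344.5077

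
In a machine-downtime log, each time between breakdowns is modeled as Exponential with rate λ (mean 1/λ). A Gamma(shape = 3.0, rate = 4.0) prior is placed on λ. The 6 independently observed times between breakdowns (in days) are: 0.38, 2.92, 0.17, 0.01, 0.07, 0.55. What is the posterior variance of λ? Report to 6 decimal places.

0.137174

With a Gamma(shape α, rate β) prior on the exponential rate λ, the posterior after n observations with total T = Σxᵢ is Gamma(α+n, β+T).
Sum of observations T = 4.10 days; n = 6.
Posterior: Gamma(3.0+6, 4.0+4.10) = Gamma(9.0, 8.10).
Var = α/β² = 0.137174.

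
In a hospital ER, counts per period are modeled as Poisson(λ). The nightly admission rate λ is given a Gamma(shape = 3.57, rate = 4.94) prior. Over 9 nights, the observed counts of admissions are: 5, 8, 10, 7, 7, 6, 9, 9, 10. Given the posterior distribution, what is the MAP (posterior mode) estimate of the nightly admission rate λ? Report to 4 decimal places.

5.2776

With a Gamma(shape α, rate β) prior, the Poisson likelihood is conjugate: the posterior is Gamma(α + ΣXᵢ, β + n).
Sum of counts S = 71 over n = 9 nights.
Posterior: Gamma(α+S, β+n) = Gamma(3.57+71, 4.94+9) = Gamma(74.57, 13.94).
Mode of Gamma(α,β) for α≥1 is (α−1)/β = 73.57/13.94 = 5.2776.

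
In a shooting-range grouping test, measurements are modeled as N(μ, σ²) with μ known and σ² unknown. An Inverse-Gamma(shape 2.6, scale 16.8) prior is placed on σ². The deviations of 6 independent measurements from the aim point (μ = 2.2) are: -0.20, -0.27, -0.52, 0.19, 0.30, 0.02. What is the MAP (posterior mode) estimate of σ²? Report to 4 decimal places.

2.5841

With known mean μ and an Inverse-Gamma(α, β) prior on σ², the Normal likelihood is conjugate: posterior is Inv-Gamma(α + n/2, β + Σ(xᵢ−μ)²/2).
Σ(xᵢ−μ)² = (-0.20)² + (-0.27)² + (-0.52)² + (0.19)² + (0.30)² + (0.02)² = 0.5098.
Posterior: Inv-Gamma(2.6 + 6/2, 16.8 + 0.5098/2) = Inv-Gamma(5.60, 17.05490).
Mode = β/(α+1) = 17.05490/6.60 = 2.5841.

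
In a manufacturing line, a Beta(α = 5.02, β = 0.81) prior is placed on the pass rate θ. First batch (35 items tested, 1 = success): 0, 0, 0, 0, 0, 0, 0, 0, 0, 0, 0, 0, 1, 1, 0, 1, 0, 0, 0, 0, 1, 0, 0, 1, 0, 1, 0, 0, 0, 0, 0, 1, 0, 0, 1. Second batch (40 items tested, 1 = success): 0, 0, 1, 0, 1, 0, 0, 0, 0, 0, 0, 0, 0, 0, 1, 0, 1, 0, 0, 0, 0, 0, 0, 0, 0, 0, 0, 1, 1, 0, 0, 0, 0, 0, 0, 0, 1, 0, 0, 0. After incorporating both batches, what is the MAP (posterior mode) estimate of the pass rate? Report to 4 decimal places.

The Beta prior is conjugate to a Binomial/Bernoulli likelihood; the update adds successes to α and failures to β.
After batch 1: Beta(5.02+8, 0.81+27) = Beta(13.02, 27.81).
After batch 2: Beta(13.02+7, 27.81+33) = Beta(20.02, 60.81).
Mode of Beta(a,b) for a,b>1 is (a−1)/(a+b−2) = 19.02/78.83 = 0.2413.

0.2413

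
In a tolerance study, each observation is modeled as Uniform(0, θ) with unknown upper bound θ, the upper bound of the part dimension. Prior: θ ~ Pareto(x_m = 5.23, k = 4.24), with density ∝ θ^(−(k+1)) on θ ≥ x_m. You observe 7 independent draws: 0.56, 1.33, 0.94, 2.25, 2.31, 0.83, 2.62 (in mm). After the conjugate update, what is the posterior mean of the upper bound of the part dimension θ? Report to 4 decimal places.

A Pareto(scale x_m, shape k) prior on the upper bound θ of Uniform(0, θ) is conjugate: posterior is Pareto(max(x_m, max xᵢ), k + n).
Sample maximum = 2.62; prior scale x_m = 5.23 → posterior scale = max = 5.23.
Posterior shape = 4.24 + 7 = 11.24.
E[θ|data] = k·x_m/(k−1) = 11.24·5.23/10.24 = 5.7407.

5.7407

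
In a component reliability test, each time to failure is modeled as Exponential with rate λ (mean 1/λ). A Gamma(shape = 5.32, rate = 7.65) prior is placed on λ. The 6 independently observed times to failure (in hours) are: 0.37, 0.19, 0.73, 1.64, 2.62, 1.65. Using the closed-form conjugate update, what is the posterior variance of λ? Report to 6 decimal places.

With a Gamma(shape α, rate β) prior on the exponential rate λ, the posterior after n observations with total T = Σxᵢ is Gamma(α+n, β+T).
Sum of observations T = 7.20 hours; n = 6.
Posterior: Gamma(5.32+6, 7.65+7.20) = Gamma(11.32, 14.85).
Var = α/β² = 0.051333.

0.051333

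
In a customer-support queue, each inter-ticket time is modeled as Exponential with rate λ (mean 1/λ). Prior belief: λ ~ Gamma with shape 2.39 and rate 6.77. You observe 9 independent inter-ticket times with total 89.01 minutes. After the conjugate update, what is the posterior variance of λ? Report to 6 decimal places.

0.001242

With a Gamma(shape α, rate β) prior on the exponential rate λ, the posterior after n observations with total T = Σxᵢ is Gamma(α+n, β+T).
Posterior: Gamma(2.39+9, 6.77+89.01) = Gamma(11.39, 95.78).
Var = α/β² = 0.001242.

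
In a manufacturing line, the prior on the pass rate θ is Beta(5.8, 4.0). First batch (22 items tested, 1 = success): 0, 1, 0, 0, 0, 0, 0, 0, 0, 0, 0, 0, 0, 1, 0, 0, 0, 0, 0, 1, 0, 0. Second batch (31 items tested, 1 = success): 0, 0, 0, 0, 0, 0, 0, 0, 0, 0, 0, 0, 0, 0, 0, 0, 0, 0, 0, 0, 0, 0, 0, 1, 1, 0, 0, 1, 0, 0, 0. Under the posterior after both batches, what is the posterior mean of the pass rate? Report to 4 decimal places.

The Beta prior is conjugate to a Binomial/Bernoulli likelihood; the update adds successes to α and failures to β.
After batch 1: Beta(5.8+3, 4.0+19) = Beta(8.8, 23.0).
After batch 2: Beta(8.8+3, 23.0+28) = Beta(11.8, 51.0).
Posterior mean = α/(α+β) = 11.8/62.8 = 0.1879.

0.1879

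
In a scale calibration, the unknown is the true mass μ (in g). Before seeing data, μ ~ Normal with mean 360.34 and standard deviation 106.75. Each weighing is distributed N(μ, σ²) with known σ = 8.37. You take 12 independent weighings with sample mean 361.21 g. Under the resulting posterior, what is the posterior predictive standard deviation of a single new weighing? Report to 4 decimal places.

8.7116

For Normal data with known variance σ², a Normal(μ₀, σ₀²) prior on μ is conjugate. Posterior precision = 1/σ₀² + n/σ²; posterior mean is the precision-weighted average of μ₀ and x̄.
σ₀² = 106.75² = 11395.5625, σ² = 8.37² = 70.0569; σ² + n·σ₀² = 70.0569 + 12·11395.5625 = 136816.8069.
Posterior precision = 1/σ₀² + n/σ² = 1/11395.5625 + 12/70.0569 = (σ² + n·σ₀²)/(σ₀²σ²) = 136816.8069/(11395.5625·70.0569); posterior variance σₙ² = σ₀²σ²/(σ² + n·σ₀²) = 11395.5625·70.0569/136816.8069 = 5.835086.
Predictive variance for one new observation = σₙ² + σ² = 11395.5625·70.0569/136816.8069 + 70.0569 = σ²·(σ₀² + 136816.8069)/136816.8069 = 70.0569·148212.3694/136816.8069 = 75.891986; SD = √(70.0569·148212.3694/136816.8069) = 8.7116.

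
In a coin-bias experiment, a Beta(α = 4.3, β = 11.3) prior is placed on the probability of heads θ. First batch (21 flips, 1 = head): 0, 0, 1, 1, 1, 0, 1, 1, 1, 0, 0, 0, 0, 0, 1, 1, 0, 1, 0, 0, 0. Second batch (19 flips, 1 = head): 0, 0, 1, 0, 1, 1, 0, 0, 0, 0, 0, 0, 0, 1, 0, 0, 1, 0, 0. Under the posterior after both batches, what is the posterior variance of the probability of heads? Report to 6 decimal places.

0.003901

The Beta prior is conjugate to a Binomial/Bernoulli likelihood; the update adds successes to α and failures to β.
After batch 1: Beta(4.3+9, 11.3+12) = Beta(13.3, 23.3).
After batch 2: Beta(13.3+5, 23.3+14) = Beta(18.3, 37.3).
Var = αβ/((α+β)²(α+β+1)) = 18.3·37.3/(55.6²·56.6) = 0.003901.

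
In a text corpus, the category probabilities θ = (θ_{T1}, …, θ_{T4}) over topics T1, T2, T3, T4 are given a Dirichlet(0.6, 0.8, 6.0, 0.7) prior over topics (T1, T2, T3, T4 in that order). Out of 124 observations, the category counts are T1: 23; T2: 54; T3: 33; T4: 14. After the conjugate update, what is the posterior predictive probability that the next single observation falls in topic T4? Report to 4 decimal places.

0.1113

The Dirichlet prior is conjugate to the Multinomial likelihood: each posterior αⱼ = prior αⱼ + observed count nⱼ.
Posterior concentration: (23.6, 54.8, 39.0, 14.7), total = 132.1.
P(next = T4 | data) = α_{T4}/Σα = 0.1113.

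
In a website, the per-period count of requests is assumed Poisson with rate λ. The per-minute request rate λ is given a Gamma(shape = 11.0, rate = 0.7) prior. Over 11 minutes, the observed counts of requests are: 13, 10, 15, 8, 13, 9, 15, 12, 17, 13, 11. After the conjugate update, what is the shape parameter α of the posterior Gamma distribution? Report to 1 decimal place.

With a Gamma(shape α, rate β) prior, the Poisson likelihood is conjugate: the posterior is Gamma(α + ΣXᵢ, β + n).
Sum of counts S = 136 over n = 11 minutes.
Posterior: Gamma(α+S, β+n) = Gamma(11.0+136, 0.7+11) = Gamma(147.0, 11.7).
Posterior α = 147.0.

147.0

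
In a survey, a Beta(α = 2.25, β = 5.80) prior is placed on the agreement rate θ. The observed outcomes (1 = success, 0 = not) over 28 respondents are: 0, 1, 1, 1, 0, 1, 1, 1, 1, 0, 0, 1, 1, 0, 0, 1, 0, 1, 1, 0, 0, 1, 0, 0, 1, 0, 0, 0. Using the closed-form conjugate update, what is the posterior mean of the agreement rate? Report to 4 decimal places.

0.4508

The Beta prior is conjugate to a Binomial/Bernoulli likelihood; the update adds successes to α and failures to β.
Posterior: Beta(α+k, β+n−k) = Beta(2.25+14, 5.80+14) = Beta(16.25, 19.80).
Posterior mean = α/(α+β) = 16.25/36.05 = 0.4508.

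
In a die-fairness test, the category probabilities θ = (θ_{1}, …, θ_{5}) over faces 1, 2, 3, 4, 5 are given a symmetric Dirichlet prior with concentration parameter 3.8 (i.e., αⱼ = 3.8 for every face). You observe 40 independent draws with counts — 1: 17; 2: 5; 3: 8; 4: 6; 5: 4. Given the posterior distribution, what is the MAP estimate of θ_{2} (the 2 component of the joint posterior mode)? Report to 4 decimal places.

0.1444

The Dirichlet prior is conjugate to the Multinomial likelihood: each posterior αⱼ = prior αⱼ + observed count nⱼ.
Posterior concentration: (20.8, 8.8, 11.8, 9.8, 7.8), total = 59.0.
Joint mode component: (α_{2}−1)/(Σα−K) = 7.8/54.0 = 0.1444.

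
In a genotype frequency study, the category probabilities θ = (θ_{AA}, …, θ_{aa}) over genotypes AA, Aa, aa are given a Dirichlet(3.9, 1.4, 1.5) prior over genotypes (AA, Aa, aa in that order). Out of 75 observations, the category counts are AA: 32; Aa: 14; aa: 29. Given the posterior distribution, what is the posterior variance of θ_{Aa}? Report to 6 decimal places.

The Dirichlet prior is conjugate to the Multinomial likelihood: each posterior αⱼ = prior αⱼ + observed count nⱼ.
Posterior concentration: (35.9, 15.4, 30.5), total = 81.8.
Var[θ_j] = α_j(Σα−α_j)/((Σα)²(Σα+1)) = 15.4·66.4/(81.8²·82.8) = 0.001846.

0.001846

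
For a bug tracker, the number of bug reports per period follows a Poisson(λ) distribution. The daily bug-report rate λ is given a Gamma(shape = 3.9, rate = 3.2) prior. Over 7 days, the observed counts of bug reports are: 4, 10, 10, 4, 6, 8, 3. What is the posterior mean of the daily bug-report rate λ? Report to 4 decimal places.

With a Gamma(shape α, rate β) prior, the Poisson likelihood is conjugate: the posterior is Gamma(α + ΣXᵢ, β + n).
Sum of counts S = 45 over n = 7 days.
Posterior: Gamma(α+S, β+n) = Gamma(3.9+45, 3.2+7) = Gamma(48.9, 10.2).
Posterior mean = α/β = 48.9/10.2 = 4.7941.

4.7941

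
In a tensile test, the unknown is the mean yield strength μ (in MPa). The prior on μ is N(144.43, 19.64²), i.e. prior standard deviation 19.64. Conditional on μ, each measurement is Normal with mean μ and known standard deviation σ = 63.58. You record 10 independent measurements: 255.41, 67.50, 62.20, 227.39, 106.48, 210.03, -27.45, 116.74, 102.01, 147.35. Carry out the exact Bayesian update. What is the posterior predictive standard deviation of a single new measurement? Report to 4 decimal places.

65.1138

For Normal data with known variance σ², a Normal(μ₀, σ₀²) prior on μ is conjugate. Posterior precision = 1/σ₀² + n/σ²; posterior mean is the precision-weighted average of μ₀ and x̄.
σ₀² = 19.64² = 385.7296, σ² = 63.58² = 4042.4164; σ² + n·σ₀² = 4042.4164 + 10·385.7296 = 7899.7124.
Posterior precision = 1/σ₀² + n/σ² = 1/385.7296 + 10/4042.4164 = (σ² + n·σ₀²)/(σ₀²σ²) = 7899.7124/(385.7296·4042.4164); posterior variance σₙ² = σ₀²σ²/(σ² + n·σ₀²) = 385.7296·4042.4164/7899.7124 = 197.384358.
Predictive variance for one new observation = σₙ² + σ² = 385.7296·4042.4164/7899.7124 + 4042.4164 = σ²·(σ₀² + 7899.7124)/7899.7124 = 4042.4164·8285.442/7899.7124 = 4239.800758; SD = √(4042.4164·8285.442/7899.7124) = 65.1138.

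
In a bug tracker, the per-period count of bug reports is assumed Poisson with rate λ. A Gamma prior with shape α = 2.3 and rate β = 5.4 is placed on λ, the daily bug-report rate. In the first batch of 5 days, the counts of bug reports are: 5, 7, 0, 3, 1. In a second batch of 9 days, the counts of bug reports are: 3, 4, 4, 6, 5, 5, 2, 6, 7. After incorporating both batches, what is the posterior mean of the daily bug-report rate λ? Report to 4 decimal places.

With a Gamma(shape α, rate β) prior, the Poisson likelihood is conjugate: the posterior is Gamma(α + ΣXᵢ, β + n).
Batch 1: sum of counts S = 16 over n = 5 days.
After batch 1: Gamma(α+S, β+n) = Gamma(2.3+16, 5.4+5) = Gamma(18.3, 10.4).
Batch 2: sum of counts S = 42 over n = 9 days.
After batch 2: Gamma(α+S, β+n) = Gamma(18.3+42, 10.4+9) = Gamma(60.3, 19.4).
Posterior mean = α/β = 60.3/19.4 = 3.1082.

3.1082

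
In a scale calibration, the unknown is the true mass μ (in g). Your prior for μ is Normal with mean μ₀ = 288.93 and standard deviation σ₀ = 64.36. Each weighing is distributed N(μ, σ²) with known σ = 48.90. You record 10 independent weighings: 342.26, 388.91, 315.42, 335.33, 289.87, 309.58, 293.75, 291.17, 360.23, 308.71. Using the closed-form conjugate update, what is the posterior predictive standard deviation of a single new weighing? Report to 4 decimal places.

For Normal data with known variance σ², a Normal(μ₀, σ₀²) prior on μ is conjugate. Posterior precision = 1/σ₀² + n/σ²; posterior mean is the precision-weighted average of μ₀ and x̄.
σ₀² = 64.36² = 4142.2096, σ² = 48.90² = 2391.21; σ² + n·σ₀² = 2391.21 + 10·4142.2096 = 43813.306.
Posterior precision = 1/σ₀² + n/σ² = 1/4142.2096 + 10/2391.21 = (σ² + n·σ₀²)/(σ₀²σ²) = 43813.306/(4142.2096·2391.21); posterior variance σₙ² = σ₀²σ²/(σ² + n·σ₀²) = 4142.2096·2391.21/43813.306 = 226.070432.
Predictive variance for one new observation = σₙ² + σ² = 4142.2096·2391.21/43813.306 + 2391.21 = σ²·(σ₀² + 43813.306)/43813.306 = 2391.21·47955.5156/43813.306 = 2617.280432; SD = √(2391.21·47955.5156/43813.306) = 51.1594.

51.1594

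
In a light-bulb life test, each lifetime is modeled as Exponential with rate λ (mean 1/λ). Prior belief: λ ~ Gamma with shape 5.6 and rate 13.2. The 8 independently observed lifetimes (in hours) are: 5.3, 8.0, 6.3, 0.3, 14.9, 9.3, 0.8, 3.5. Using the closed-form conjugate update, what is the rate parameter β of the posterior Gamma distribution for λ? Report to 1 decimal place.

61.6

With a Gamma(shape α, rate β) prior on the exponential rate λ, the posterior after n observations with total T = Σxᵢ is Gamma(α+n, β+T).
Sum of observations T = 48.4 hours; n = 8.
Posterior: Gamma(5.6+8, 13.2+48.4) = Gamma(13.6, 61.6).
Posterior β = 61.6.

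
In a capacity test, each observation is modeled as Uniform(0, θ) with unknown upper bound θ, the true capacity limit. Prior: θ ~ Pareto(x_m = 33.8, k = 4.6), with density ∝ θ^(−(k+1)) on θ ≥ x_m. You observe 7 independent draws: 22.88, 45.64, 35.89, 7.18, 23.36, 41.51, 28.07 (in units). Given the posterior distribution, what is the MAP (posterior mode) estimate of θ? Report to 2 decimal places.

45.64

A Pareto(scale x_m, shape k) prior on the upper bound θ of Uniform(0, θ) is conjugate: posterior is Pareto(max(x_m, max xᵢ), k + n).
Sample maximum = 45.64; prior scale x_m = 33.8 → posterior scale = max = 45.64.
Posterior shape = 4.6 + 7 = 11.6.
The Pareto density is decreasing on [x_m, ∞), so the mode is x_m = 45.64.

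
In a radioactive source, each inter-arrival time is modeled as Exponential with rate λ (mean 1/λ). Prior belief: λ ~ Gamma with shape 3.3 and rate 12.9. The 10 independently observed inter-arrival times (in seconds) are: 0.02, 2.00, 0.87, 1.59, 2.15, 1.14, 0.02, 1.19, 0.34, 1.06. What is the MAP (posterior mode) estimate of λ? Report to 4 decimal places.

With a Gamma(shape α, rate β) prior on the exponential rate λ, the posterior after n observations with total T = Σxᵢ is Gamma(α+n, β+T).
Sum of observations T = 10.38 seconds; n = 10.
Posterior: Gamma(3.3+10, 12.9+10.38) = Gamma(13.3, 23.28).
Mode = (α−1)/β = 0.5284.

0.5284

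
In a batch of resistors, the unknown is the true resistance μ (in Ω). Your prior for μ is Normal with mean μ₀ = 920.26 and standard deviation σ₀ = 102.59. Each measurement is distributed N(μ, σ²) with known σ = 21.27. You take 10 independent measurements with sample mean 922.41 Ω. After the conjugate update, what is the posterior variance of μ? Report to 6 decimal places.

45.047649

For Normal data with known variance σ², a Normal(μ₀, σ₀²) prior on μ is conjugate. Posterior precision = 1/σ₀² + n/σ²; posterior mean is the precision-weighted average of μ₀ and x̄.
σ₀² = 102.59² = 10524.7081, σ² = 21.27² = 452.4129; σ² + n·σ₀² = 452.4129 + 10·10524.7081 = 105699.4939.
Posterior precision = 1/σ₀² + n/σ² = 1/10524.7081 + 10/452.4129 = (σ² + n·σ₀²)/(σ₀²σ²) = 105699.4939/(10524.7081·452.4129); posterior variance σₙ² = σ₀²σ²/(σ² + n·σ₀²) = 10524.7081·452.4129/105699.4939 = 45.047649.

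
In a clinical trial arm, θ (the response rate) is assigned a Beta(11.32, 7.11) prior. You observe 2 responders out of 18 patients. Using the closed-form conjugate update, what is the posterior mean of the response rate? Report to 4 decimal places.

0.3656

The Beta prior is conjugate to a Binomial/Bernoulli likelihood; the update adds successes to α and failures to β.
Posterior: Beta(α+k, β+n−k) = Beta(11.32+2, 7.11+16) = Beta(13.32, 23.11).
Posterior mean = α/(α+β) = 13.32/36.43 = 0.3656.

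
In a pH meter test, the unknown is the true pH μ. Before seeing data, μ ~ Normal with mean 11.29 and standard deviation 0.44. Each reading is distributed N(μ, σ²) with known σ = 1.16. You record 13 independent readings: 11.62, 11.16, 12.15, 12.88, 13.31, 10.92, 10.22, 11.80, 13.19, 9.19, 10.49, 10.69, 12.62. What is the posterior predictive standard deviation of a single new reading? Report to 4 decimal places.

For Normal data with known variance σ², a Normal(μ₀, σ₀²) prior on μ is conjugate. Posterior precision = 1/σ₀² + n/σ²; posterior mean is the precision-weighted average of μ₀ and x̄.
σ₀² = 0.44² = 0.1936, σ² = 1.16² = 1.3456; σ² + n·σ₀² = 1.3456 + 13·0.1936 = 3.8624.
Posterior precision = 1/σ₀² + n/σ² = 1/0.1936 + 13/1.3456 = (σ² + n·σ₀²)/(σ₀²σ²) = 3.8624/(0.1936·1.3456); posterior variance σₙ² = σ₀²σ²/(σ² + n·σ₀²) = 0.1936·1.3456/3.8624 = 0.067447.
Predictive variance for one new observation = σₙ² + σ² = 0.1936·1.3456/3.8624 + 1.3456 = σ²·(σ₀² + 3.8624)/3.8624 = 1.3456·4.056/3.8624 = 1.413047; SD = √(1.3456·4.056/3.8624) = 1.1887.

1.1887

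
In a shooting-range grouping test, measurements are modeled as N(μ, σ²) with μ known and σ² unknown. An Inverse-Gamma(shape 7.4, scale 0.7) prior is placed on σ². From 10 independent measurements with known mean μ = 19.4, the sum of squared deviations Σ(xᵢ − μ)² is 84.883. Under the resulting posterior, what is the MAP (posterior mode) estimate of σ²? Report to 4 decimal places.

With known mean μ and an Inverse-Gamma(α, β) prior on σ², the Normal likelihood is conjugate: posterior is Inv-Gamma(α + n/2, β + Σ(xᵢ−μ)²/2).
Posterior: Inv-Gamma(7.4 + 10/2, 0.7 + 84.883/2) = Inv-Gamma(12.40, 43.1415).
Mode = β/(α+1) = 43.1415/13.40 = 3.2195.

3.2195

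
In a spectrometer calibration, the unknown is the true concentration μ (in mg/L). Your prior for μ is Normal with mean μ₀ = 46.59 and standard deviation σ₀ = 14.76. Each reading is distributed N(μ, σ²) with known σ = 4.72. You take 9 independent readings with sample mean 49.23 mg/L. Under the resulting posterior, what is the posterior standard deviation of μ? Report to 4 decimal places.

For Normal data with known variance σ², a Normal(μ₀, σ₀²) prior on μ is conjugate. Posterior precision = 1/σ₀² + n/σ²; posterior mean is the precision-weighted average of μ₀ and x̄.
σ₀² = 14.76² = 217.8576, σ² = 4.72² = 22.2784; σ² + n·σ₀² = 22.2784 + 9·217.8576 = 1982.9968.
Posterior precision = 1/σ₀² + n/σ² = 1/217.8576 + 9/22.2784 = (σ² + n·σ₀²)/(σ₀²σ²) = 1982.9968/(217.8576·22.2784); posterior variance σₙ² = σ₀²σ²/(σ² + n·σ₀²) = 217.8576·22.2784/1982.9968 = 2.447568.
Posterior SD = √σₙ² = √(217.8576·22.2784/1982.9968) = 1.5645.

1.5645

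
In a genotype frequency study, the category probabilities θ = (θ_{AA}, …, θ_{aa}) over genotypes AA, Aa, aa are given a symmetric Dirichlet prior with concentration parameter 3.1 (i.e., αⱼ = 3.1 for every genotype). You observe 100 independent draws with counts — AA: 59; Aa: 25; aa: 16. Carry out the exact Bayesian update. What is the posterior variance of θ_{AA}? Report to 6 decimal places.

The Dirichlet prior is conjugate to the Multinomial likelihood: each posterior αⱼ = prior αⱼ + observed count nⱼ.
Posterior concentration: (62.1, 28.1, 19.1), total = 109.3.
Var[θ_j] = α_j(Σα−α_j)/((Σα)²(Σα+1)) = 62.1·47.2/(109.3²·110.3) = 0.002224.

0.002224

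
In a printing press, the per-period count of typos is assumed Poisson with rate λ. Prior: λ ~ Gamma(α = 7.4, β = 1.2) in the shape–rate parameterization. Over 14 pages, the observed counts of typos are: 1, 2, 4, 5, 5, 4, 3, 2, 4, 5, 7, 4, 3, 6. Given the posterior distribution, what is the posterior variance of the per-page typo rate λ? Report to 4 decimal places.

0.2701

With a Gamma(shape α, rate β) prior, the Poisson likelihood is conjugate: the posterior is Gamma(α + ΣXᵢ, β + n).
Sum of counts S = 55 over n = 14 pages.
Posterior: Gamma(α+S, β+n) = Gamma(7.4+55, 1.2+14) = Gamma(62.4, 15.2).
Var = α/β² = 62.4/15.2² = 0.2701.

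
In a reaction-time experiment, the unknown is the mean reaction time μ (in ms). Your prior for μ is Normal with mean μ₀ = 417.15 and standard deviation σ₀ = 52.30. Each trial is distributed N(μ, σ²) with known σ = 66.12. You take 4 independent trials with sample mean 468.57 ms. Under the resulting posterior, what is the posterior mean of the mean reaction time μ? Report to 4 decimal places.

For Normal data with known variance σ², a Normal(μ₀, σ₀²) prior on μ is conjugate. Posterior precision = 1/σ₀² + n/σ²; posterior mean is the precision-weighted average of μ₀ and x̄.
n·x̄ = 4·468.57 = 1874.28.
σ₀² = 52.30² = 2735.29, σ² = 66.12² = 4371.8544; σ² + n·σ₀² = 4371.8544 + 4·2735.29 = 15313.0144.
Posterior mean = (μ₀/σ₀² + n·x̄/σ²)/(1/σ₀² + n/σ²) = (σ²·μ₀ + σ₀²·n·x̄)/(σ² + n·σ₀²) = (4371.8544·417.15 + 2735.29·1874.28)/15313.0144 = 6950418.40416/15313.0144 = 453.8896.

453.8896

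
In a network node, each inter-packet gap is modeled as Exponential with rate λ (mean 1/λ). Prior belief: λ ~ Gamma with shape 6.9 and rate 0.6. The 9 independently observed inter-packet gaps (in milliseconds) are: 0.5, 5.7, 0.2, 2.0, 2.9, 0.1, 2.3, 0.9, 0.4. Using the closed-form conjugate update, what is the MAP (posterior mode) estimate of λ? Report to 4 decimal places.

With a Gamma(shape α, rate β) prior on the exponential rate λ, the posterior after n observations with total T = Σxᵢ is Gamma(α+n, β+T).
Sum of observations T = 15.0 milliseconds; n = 9.
Posterior: Gamma(6.9+9, 0.6+15.0) = Gamma(15.9, 15.6).
Mode = (α−1)/β = 0.9551.

0.9551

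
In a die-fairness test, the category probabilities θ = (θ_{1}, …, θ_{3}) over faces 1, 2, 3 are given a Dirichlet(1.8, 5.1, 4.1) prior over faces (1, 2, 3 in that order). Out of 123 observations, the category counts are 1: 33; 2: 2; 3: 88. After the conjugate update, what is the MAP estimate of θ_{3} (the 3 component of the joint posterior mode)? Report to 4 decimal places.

The Dirichlet prior is conjugate to the Multinomial likelihood: each posterior αⱼ = prior αⱼ + observed count nⱼ.
Posterior concentration: (34.8, 7.1, 92.1), total = 134.0.
Joint mode component: (α_{3}−1)/(Σα−K) = 91.1/131.0 = 0.6954.

0.6954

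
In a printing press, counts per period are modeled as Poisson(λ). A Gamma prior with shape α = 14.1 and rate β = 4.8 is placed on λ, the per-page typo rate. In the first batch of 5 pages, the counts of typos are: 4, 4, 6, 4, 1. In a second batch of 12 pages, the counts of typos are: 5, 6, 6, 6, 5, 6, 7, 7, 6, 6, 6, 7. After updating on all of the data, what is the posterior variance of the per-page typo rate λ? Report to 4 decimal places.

0.2233

With a Gamma(shape α, rate β) prior, the Poisson likelihood is conjugate: the posterior is Gamma(α + ΣXᵢ, β + n).
Batch 1: sum of counts S = 19 over n = 5 pages.
After batch 1: Gamma(α+S, β+n) = Gamma(14.1+19, 4.8+5) = Gamma(33.1, 9.8).
Batch 2: sum of counts S = 73 over n = 12 pages.
After batch 2: Gamma(α+S, β+n) = Gamma(33.1+73, 9.8+12) = Gamma(106.1, 21.8).
Var = α/β² = 106.1/21.8² = 0.2233.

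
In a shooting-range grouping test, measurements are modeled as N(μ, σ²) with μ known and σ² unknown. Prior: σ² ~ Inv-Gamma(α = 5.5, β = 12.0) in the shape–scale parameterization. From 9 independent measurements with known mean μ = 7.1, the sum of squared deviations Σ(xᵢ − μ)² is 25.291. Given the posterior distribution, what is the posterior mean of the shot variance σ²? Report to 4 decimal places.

With known mean μ and an Inverse-Gamma(α, β) prior on σ², the Normal likelihood is conjugate: posterior is Inv-Gamma(α + n/2, β + Σ(xᵢ−μ)²/2).
Posterior: Inv-Gamma(5.5 + 9/2, 12.0 + 25.291/2) = Inv-Gamma(10.00, 24.6455).
E[σ²|data] = β/(α−1) = 24.6455/9.00 = 2.7384.

2.7384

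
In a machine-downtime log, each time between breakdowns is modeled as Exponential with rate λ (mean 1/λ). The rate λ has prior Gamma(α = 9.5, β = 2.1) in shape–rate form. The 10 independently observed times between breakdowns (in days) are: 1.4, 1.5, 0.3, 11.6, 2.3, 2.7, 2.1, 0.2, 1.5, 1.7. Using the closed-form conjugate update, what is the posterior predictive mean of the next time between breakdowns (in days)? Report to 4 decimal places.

1.4811

With a Gamma(shape α, rate β) prior on the exponential rate λ, the posterior after n observations with total T = Σxᵢ is Gamma(α+n, β+T).
Sum of observations T = 25.3 days; n = 10.
Posterior: Gamma(9.5+10, 2.1+25.3) = Gamma(19.5, 27.4).
The predictive distribution for the next observation is Lomax; its mean is β/(α−1) = 27.4/18.5 = 1.4811.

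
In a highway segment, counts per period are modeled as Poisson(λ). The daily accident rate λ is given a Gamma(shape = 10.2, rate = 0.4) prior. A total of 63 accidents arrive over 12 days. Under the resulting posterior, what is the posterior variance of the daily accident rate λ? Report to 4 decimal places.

With a Gamma(shape α, rate β) prior, the Poisson likelihood is conjugate: the posterior is Gamma(α + ΣXᵢ, β + n).
Posterior: Gamma(α+S, β+n) = Gamma(10.2+63, 0.4+12) = Gamma(73.2, 12.4).
Var = α/β² = 73.2/12.4² = 0.4761.

0.4761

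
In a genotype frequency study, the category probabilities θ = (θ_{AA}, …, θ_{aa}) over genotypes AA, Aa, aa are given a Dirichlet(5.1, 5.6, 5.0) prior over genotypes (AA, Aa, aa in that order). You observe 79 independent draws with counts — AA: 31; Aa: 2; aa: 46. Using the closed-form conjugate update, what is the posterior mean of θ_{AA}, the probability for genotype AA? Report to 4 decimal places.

The Dirichlet prior is conjugate to the Multinomial likelihood: each posterior αⱼ = prior αⱼ + observed count nⱼ.
Posterior concentration: (36.1, 7.6, 51.0), total = 94.7.
E[θ_{AA}|data] = α_{AA}/Σα = 36.1/94.7 = 0.3812.

0.3812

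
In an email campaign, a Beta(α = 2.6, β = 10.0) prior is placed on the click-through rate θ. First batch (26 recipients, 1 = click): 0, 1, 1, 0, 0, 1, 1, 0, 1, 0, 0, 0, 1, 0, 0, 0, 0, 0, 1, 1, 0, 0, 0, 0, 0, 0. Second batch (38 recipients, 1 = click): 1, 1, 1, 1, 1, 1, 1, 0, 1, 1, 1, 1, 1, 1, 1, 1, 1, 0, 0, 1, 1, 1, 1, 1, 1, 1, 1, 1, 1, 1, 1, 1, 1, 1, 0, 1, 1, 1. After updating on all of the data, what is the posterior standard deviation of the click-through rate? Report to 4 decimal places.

0.0560

The Beta prior is conjugate to a Binomial/Bernoulli likelihood; the update adds successes to α and failures to β.
After batch 1: Beta(2.6+8, 10.0+18) = Beta(10.6, 28.0).
After batch 2: Beta(10.6+34, 28.0+4) = Beta(44.6, 32.0).
Var = αβ/((α+β)²(α+β+1)) = 44.6·32.0/(76.6²·77.6) = 0.00313448; SD = √0.00313448 = 0.0560.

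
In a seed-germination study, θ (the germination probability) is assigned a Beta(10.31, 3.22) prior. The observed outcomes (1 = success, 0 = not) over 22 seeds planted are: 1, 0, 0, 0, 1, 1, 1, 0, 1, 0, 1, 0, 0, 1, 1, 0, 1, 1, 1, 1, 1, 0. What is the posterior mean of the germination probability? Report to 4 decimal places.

The Beta prior is conjugate to a Binomial/Bernoulli likelihood; the update adds successes to α and failures to β.
Posterior: Beta(α+k, β+n−k) = Beta(10.31+13, 3.22+9) = Beta(23.31, 12.22).
Posterior mean = α/(α+β) = 23.31/35.53 = 0.6561.

0.6561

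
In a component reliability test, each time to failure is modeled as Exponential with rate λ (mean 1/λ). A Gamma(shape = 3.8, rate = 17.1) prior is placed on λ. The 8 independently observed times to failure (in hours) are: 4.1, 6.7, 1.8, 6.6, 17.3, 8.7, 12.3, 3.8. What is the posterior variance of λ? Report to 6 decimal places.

With a Gamma(shape α, rate β) prior on the exponential rate λ, the posterior after n observations with total T = Σxᵢ is Gamma(α+n, β+T).
Sum of observations T = 61.3 hours; n = 8.
Posterior: Gamma(3.8+8, 17.1+61.3) = Gamma(11.8, 78.4).
Var = α/β² = 0.001920.

0.001920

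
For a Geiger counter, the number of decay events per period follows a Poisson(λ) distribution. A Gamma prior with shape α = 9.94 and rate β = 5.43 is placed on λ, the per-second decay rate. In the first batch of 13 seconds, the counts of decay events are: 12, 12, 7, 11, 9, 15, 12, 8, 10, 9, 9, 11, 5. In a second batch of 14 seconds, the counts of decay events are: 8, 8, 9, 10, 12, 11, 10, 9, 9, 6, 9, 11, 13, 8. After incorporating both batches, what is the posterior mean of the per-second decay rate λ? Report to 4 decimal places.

8.4163

With a Gamma(shape α, rate β) prior, the Poisson likelihood is conjugate: the posterior is Gamma(α + ΣXᵢ, β + n).
Batch 1: sum of counts S = 130 over n = 13 seconds.
After batch 1: Gamma(α+S, β+n) = Gamma(9.94+130, 5.43+13) = Gamma(139.94, 18.43).
Batch 2: sum of counts S = 133 over n = 14 seconds.
After batch 2: Gamma(α+S, β+n) = Gamma(139.94+133, 18.43+14) = Gamma(272.94, 32.43).
Posterior mean = α/β = 272.94/32.43 = 8.4163.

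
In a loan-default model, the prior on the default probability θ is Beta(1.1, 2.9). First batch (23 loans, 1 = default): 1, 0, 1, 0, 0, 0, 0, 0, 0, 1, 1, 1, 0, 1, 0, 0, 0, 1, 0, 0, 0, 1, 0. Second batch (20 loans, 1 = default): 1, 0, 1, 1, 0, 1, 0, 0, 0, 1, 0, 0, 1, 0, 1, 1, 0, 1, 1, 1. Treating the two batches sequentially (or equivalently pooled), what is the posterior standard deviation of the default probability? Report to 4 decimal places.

The Beta prior is conjugate to a Binomial/Bernoulli likelihood; the update adds successes to α and failures to β.
After batch 1: Beta(1.1+8, 2.9+15) = Beta(9.1, 17.9).
After batch 2: Beta(9.1+11, 17.9+9) = Beta(20.1, 26.9).
Var = αβ/((α+β)²(α+β+1)) = 20.1·26.9/(47.0²·48.0) = 0.00509931; SD = √0.00509931 = 0.0714.

0.0714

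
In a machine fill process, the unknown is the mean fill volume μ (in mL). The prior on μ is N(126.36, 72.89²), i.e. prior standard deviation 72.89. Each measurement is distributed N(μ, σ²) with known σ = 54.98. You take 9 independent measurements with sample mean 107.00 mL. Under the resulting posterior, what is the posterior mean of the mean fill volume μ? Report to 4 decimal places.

For Normal data with known variance σ², a Normal(μ₀, σ₀²) prior on μ is conjugate. Posterior precision = 1/σ₀² + n/σ²; posterior mean is the precision-weighted average of μ₀ and x̄.
n·x̄ = 9·107.00 = 963.
σ₀² = 72.89² = 5312.9521, σ² = 54.98² = 3022.8004; σ² + n·σ₀² = 3022.8004 + 9·5312.9521 = 50839.3693.
Posterior mean = (μ₀/σ₀² + n·x̄/σ²)/(1/σ₀² + n/σ²) = (σ²·μ₀ + σ₀²·n·x̄)/(σ² + n·σ₀²) = (3022.8004·126.36 + 5312.9521·963)/50839.3693 = 5498333.930844/50839.3693 = 108.1511.

108.1511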